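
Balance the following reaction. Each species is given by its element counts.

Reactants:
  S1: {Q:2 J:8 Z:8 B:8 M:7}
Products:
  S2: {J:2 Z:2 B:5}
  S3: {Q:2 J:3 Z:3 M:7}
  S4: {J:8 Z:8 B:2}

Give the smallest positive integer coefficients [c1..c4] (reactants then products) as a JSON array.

Coefficients: [4, 6, 4, 1]

Q: 4·2 = 8 | 6·0+4·2+1·0 = 8
J: 4·8 = 32 | 6·2+4·3+1·8 = 32
Z: 4·8 = 32 | 6·2+4·3+1·8 = 32
B: 4·8 = 32 | 6·5+4·0+1·2 = 32
M: 4·7 = 28 | 6·0+4·7+1·0 = 28
gcd(4,6,4,1) = 1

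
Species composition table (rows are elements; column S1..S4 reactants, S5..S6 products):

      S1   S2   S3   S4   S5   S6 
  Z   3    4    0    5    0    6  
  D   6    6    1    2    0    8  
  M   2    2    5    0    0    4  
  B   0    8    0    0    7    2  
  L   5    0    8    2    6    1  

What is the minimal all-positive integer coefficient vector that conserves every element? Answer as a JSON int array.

Z: 2·3+5·4+2·0+2·5 = 36 | 4·0+6·6 = 36
D: 2·6+5·6+2·1+2·2 = 48 | 4·0+6·8 = 48
M: 2·2+5·2+2·5+2·0 = 24 | 4·0+6·4 = 24
B: 2·0+5·8+2·0+2·0 = 40 | 4·7+6·2 = 40
L: 2·5+5·0+2·8+2·2 = 30 | 4·6+6·1 = 30
gcd(2,5,2,2,4,6) = 1

Coefficients: [2, 5, 2, 2, 4, 6]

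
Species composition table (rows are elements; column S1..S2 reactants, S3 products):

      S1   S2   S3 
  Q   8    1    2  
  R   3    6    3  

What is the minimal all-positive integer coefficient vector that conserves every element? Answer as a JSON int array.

Coefficients: [1, 2, 5]

Q: 1·8+2·1 = 10 | 5·2 = 10
R: 1·3+2·6 = 15 | 5·3 = 15
gcd(1,2,5) = 1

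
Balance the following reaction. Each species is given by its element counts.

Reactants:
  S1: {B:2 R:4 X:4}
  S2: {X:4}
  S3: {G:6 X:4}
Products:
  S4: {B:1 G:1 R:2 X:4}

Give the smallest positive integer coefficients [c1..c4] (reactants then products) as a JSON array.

B: 3·2+2·0+1·0 = 6 | 6·1 = 6
G: 3·0+2·0+1·6 = 6 | 6·1 = 6
R: 3·4+2·0+1·0 = 12 | 6·2 = 12
X: 3·4+2·4+1·4 = 24 | 6·4 = 24
gcd(3,2,1,6) = 1

Coefficients: [3, 2, 1, 6]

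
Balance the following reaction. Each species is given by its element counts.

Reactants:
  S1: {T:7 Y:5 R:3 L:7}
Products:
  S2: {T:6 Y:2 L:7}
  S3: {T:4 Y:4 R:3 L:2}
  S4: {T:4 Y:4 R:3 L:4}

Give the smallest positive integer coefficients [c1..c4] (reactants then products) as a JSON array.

Coefficients: [4, 2, 1, 3]

T: 4·7 = 28 | 2·6+1·4+3·4 = 28
Y: 4·5 = 20 | 2·2+1·4+3·4 = 20
R: 4·3 = 12 | 2·0+1·3+3·3 = 12
L: 4·7 = 28 | 2·7+1·2+3·4 = 28
gcd(4,2,1,3) = 1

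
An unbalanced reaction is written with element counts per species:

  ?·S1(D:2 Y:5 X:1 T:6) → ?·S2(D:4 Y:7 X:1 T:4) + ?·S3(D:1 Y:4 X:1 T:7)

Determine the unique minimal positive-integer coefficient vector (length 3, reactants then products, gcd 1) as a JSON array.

Coefficients: [3, 1, 2]

D: 3·2 = 6 | 1·4+2·1 = 6
Y: 3·5 = 15 | 1·7+2·4 = 15
X: 3·1 = 3 | 1·1+2·1 = 3
T: 3·6 = 18 | 1·4+2·7 = 18
gcd(3,1,2) = 1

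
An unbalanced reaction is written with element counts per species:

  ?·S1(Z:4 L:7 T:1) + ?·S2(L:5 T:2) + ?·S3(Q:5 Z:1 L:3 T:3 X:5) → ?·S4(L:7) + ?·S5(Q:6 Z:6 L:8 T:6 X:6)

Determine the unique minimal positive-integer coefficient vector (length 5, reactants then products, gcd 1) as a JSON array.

Q: 6·0+3·0+6·5 = 30 | 5·0+5·6 = 30
Z: 6·4+3·0+6·1 = 30 | 5·0+5·6 = 30
L: 6·7+3·5+6·3 = 75 | 5·7+5·8 = 75
T: 6·1+3·2+6·3 = 30 | 5·0+5·6 = 30
X: 6·0+3·0+6·5 = 30 | 5·0+5·6 = 30
gcd(6,3,6,5,5) = 1

Coefficients: [6, 3, 6, 5, 5]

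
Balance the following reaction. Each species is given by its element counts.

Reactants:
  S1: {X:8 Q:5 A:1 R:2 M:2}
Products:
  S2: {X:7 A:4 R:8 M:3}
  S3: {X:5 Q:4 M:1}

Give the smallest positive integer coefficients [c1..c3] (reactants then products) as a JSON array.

X: 4·8 = 32 | 1·7+5·5 = 32
Q: 4·5 = 20 | 1·0+5·4 = 20
A: 4·1 = 4 | 1·4+5·0 = 4
R: 4·2 = 8 | 1·8+5·0 = 8
M: 4·2 = 8 | 1·3+5·1 = 8
gcd(4,1,5) = 1

Coefficients: [4, 1, 5]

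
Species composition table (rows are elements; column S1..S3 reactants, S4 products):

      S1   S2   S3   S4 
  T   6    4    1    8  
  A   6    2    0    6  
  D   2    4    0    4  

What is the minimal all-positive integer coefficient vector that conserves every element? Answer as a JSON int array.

T: 4·6+3·4+4·1 = 40 | 5·8 = 40
A: 4·6+3·2+4·0 = 30 | 5·6 = 30
D: 4·2+3·4+4·0 = 20 | 5·4 = 20
gcd(4,3,4,5) = 1

Coefficients: [4, 3, 4, 5]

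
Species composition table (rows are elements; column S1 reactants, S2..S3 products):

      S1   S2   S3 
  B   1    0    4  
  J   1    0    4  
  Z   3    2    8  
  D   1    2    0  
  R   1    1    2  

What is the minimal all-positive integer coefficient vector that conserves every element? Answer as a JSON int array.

B: 4·1 = 4 | 2·0+1·4 = 4
J: 4·1 = 4 | 2·0+1·4 = 4
Z: 4·3 = 12 | 2·2+1·8 = 12
D: 4·1 = 4 | 2·2+1·0 = 4
R: 4·1 = 4 | 2·1+1·2 = 4
gcd(4,2,1) = 1

Coefficients: [4, 2, 1]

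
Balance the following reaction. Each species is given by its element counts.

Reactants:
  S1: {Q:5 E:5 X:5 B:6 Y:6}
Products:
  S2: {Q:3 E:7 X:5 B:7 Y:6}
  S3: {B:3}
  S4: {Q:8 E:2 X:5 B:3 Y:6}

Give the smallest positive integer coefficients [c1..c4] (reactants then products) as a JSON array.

Coefficients: [5, 3, 1, 2]

Q: 5·5 = 25 | 3·3+1·0+2·8 = 25
E: 5·5 = 25 | 3·7+1·0+2·2 = 25
X: 5·5 = 25 | 3·5+1·0+2·5 = 25
B: 5·6 = 30 | 3·7+1·3+2·3 = 30
Y: 5·6 = 30 | 3·6+1·0+2·6 = 30
gcd(5,3,1,2) = 1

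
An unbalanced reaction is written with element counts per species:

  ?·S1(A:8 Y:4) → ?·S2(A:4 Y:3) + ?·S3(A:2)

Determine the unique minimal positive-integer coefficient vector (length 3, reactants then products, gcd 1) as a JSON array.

A: 3·8 = 24 | 4·4+4·2 = 24
Y: 3·4 = 12 | 4·3+4·0 = 12
gcd(3,4,4) = 1

Coefficients: [3, 4, 4]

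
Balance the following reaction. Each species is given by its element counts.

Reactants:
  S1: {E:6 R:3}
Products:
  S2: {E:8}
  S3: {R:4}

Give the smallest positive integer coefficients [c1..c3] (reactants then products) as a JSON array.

E: 4·6 = 24 | 3·8+3·0 = 24
R: 4·3 = 12 | 3·0+3·4 = 12
gcd(4,3,3) = 1

Coefficients: [4, 3, 3]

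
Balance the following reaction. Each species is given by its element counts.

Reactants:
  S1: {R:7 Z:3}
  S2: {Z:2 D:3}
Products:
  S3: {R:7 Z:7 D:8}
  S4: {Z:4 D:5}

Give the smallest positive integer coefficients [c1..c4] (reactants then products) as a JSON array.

Coefficients: [1, 6, 1, 2]

R: 1·7+6·0 = 7 | 1·7+2·0 = 7
Z: 1·3+6·2 = 15 | 1·7+2·4 = 15
D: 1·0+6·3 = 18 | 1·8+2·5 = 18
gcd(1,6,1,2) = 1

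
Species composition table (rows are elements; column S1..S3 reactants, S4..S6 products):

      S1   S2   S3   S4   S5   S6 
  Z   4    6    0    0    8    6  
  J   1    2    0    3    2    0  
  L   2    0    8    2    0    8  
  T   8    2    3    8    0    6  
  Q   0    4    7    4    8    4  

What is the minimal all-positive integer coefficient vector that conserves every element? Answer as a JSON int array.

Coefficients: [3, 6, 4, 3, 3, 4]

Z: 3·4+6·6+4·0 = 48 | 3·0+3·8+4·6 = 48
J: 3·1+6·2+4·0 = 15 | 3·3+3·2+4·0 = 15
L: 3·2+6·0+4·8 = 38 | 3·2+3·0+4·8 = 38
T: 3·8+6·2+4·3 = 48 | 3·8+3·0+4·6 = 48
Q: 3·0+6·4+4·7 = 52 | 3·4+3·8+4·4 = 52
gcd(3,6,4,3,3,4) = 1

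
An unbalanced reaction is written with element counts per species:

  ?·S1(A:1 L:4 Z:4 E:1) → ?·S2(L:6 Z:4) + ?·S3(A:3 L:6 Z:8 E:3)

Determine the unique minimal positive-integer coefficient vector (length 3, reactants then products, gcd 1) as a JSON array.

Coefficients: [3, 1, 1]

A: 3·1 = 3 | 1·0+1·3 = 3
L: 3·4 = 12 | 1·6+1·6 = 12
Z: 3·4 = 12 | 1·4+1·8 = 12
E: 3·1 = 3 | 1·0+1·3 = 3
gcd(3,1,1) = 1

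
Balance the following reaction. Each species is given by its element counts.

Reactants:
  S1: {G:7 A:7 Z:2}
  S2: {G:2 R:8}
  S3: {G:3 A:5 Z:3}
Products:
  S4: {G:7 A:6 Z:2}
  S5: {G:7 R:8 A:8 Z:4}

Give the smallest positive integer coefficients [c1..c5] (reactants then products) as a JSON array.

Coefficients: [4, 5, 6, 3, 5]

G: 4·7+5·2+6·3 = 56 | 3·7+5·7 = 56
R: 4·0+5·8+6·0 = 40 | 3·0+5·8 = 40
A: 4·7+5·0+6·5 = 58 | 3·6+5·8 = 58
Z: 4·2+5·0+6·3 = 26 | 3·2+5·4 = 26
gcd(4,5,6,3,5) = 1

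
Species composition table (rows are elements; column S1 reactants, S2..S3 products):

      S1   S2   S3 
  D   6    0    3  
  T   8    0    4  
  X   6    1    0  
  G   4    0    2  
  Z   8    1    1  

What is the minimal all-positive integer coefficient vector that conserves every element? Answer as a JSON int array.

Coefficients: [1, 6, 2]

D: 1·6 = 6 | 6·0+2·3 = 6
T: 1·8 = 8 | 6·0+2·4 = 8
X: 1·6 = 6 | 6·1+2·0 = 6
G: 1·4 = 4 | 6·0+2·2 = 4
Z: 1·8 = 8 | 6·1+2·1 = 8
gcd(1,6,2) = 1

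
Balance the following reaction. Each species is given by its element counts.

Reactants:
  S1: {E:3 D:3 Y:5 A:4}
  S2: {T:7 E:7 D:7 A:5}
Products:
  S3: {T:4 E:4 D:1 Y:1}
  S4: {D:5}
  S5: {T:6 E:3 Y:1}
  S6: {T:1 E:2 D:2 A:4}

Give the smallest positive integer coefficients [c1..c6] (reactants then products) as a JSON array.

Coefficients: [1, 4, 4, 3, 1, 6]

T: 1·0+4·7 = 28 | 4·4+3·0+1·6+6·1 = 28
E: 1·3+4·7 = 31 | 4·4+3·0+1·3+6·2 = 31
D: 1·3+4·7 = 31 | 4·1+3·5+1·0+6·2 = 31
Y: 1·5+4·0 = 5 | 4·1+3·0+1·1+6·0 = 5
A: 1·4+4·5 = 24 | 4·0+3·0+1·0+6·4 = 24
gcd(1,4,4,3,1,6) = 1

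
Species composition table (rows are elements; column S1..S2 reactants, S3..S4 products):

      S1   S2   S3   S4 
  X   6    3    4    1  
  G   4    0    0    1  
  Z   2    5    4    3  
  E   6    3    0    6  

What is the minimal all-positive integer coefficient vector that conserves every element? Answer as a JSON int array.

X: 1·6+6·3 = 24 | 5·4+4·1 = 24
G: 1·4+6·0 = 4 | 5·0+4·1 = 4
Z: 1·2+6·5 = 32 | 5·4+4·3 = 32
E: 1·6+6·3 = 24 | 5·0+4·6 = 24
gcd(1,6,5,4) = 1

Coefficients: [1, 6, 5, 4]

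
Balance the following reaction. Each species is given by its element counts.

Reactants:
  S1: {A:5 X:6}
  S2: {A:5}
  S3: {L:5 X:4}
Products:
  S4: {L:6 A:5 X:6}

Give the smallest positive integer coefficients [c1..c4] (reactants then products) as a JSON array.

L: 1·0+4·0+6·5 = 30 | 5·6 = 30
A: 1·5+4·5+6·0 = 25 | 5·5 = 25
X: 1·6+4·0+6·4 = 30 | 5·6 = 30
gcd(1,4,6,5) = 1

Coefficients: [1, 4, 6, 5]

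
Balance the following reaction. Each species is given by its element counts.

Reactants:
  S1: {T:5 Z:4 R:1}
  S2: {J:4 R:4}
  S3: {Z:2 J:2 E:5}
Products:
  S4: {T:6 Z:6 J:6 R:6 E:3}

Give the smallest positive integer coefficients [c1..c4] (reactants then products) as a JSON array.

Coefficients: [6, 6, 3, 5]

T: 6·5+6·0+3·0 = 30 | 5·6 = 30
Z: 6·4+6·0+3·2 = 30 | 5·6 = 30
J: 6·0+6·4+3·2 = 30 | 5·6 = 30
R: 6·1+6·4+3·0 = 30 | 5·6 = 30
E: 6·0+6·0+3·5 = 15 | 5·3 = 15
gcd(6,6,3,5) = 1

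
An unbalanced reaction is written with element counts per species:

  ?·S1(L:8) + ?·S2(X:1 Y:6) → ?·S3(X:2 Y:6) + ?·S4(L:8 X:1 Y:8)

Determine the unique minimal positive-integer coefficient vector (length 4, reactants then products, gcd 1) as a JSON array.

Coefficients: [3, 5, 1, 3]

L: 3·8+5·0 = 24 | 1·0+3·8 = 24
X: 3·0+5·1 = 5 | 1·2+3·1 = 5
Y: 3·0+5·6 = 30 | 1·6+3·8 = 30
gcd(3,5,1,3) = 1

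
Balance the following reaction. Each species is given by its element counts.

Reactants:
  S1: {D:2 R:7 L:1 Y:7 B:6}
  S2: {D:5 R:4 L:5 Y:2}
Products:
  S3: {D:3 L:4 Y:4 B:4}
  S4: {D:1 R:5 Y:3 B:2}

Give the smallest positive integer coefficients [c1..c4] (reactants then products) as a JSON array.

Coefficients: [3, 1, 2, 5]

D: 3·2+1·5 = 11 | 2·3+5·1 = 11
R: 3·7+1·4 = 25 | 2·0+5·5 = 25
L: 3·1+1·5 = 8 | 2·4+5·0 = 8
Y: 3·7+1·2 = 23 | 2·4+5·3 = 23
B: 3·6+1·0 = 18 | 2·4+5·2 = 18
gcd(3,1,2,5) = 1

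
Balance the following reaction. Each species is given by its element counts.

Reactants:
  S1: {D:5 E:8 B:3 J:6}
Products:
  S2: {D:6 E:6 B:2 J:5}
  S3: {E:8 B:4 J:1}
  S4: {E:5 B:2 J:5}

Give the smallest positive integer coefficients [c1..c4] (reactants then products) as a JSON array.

Coefficients: [6, 5, 1, 2]

D: 6·5 = 30 | 5·6+1·0+2·0 = 30
E: 6·8 = 48 | 5·6+1·8+2·5 = 48
B: 6·3 = 18 | 5·2+1·4+2·2 = 18
J: 6·6 = 36 | 5·5+1·1+2·5 = 36
gcd(6,5,1,2) = 1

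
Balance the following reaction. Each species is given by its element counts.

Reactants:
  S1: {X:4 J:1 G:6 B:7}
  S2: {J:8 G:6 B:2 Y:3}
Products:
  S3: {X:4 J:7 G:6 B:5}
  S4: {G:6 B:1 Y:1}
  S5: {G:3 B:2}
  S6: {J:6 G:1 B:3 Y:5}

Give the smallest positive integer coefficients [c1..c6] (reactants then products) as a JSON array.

Coefficients: [5, 6, 5, 3, 5, 3]

X: 5·4+6·0 = 20 | 5·4+3·0+5·0+3·0 = 20
J: 5·1+6·8 = 53 | 5·7+3·0+5·0+3·6 = 53
G: 5·6+6·6 = 66 | 5·6+3·6+5·3+3·1 = 66
B: 5·7+6·2 = 47 | 5·5+3·1+5·2+3·3 = 47
Y: 5·0+6·3 = 18 | 5·0+3·1+5·0+3·5 = 18
gcd(5,6,5,3,5,3) = 1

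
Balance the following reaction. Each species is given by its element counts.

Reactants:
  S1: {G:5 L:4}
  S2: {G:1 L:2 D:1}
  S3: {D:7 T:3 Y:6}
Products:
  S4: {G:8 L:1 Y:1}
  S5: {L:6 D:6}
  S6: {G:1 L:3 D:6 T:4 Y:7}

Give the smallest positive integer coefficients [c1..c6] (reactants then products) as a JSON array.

G: 5·5+2·1+4·0 = 27 | 3·8+2·0+3·1 = 27
L: 5·4+2·2+4·0 = 24 | 3·1+2·6+3·3 = 24
D: 5·0+2·1+4·7 = 30 | 3·0+2·6+3·6 = 30
T: 5·0+2·0+4·3 = 12 | 3·0+2·0+3·4 = 12
Y: 5·0+2·0+4·6 = 24 | 3·1+2·0+3·7 = 24
gcd(5,2,4,3,2,3) = 1

Coefficients: [5, 2, 4, 3, 2, 3]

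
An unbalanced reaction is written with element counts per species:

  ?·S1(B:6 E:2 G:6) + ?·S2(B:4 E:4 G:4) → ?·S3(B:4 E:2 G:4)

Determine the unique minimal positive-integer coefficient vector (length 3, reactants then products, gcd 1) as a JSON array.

B: 2·6+1·4 = 16 | 4·4 = 16
E: 2·2+1·4 = 8 | 4·2 = 8
G: 2·6+1·4 = 16 | 4·4 = 16
gcd(2,1,4) = 1

Coefficients: [2, 1, 4]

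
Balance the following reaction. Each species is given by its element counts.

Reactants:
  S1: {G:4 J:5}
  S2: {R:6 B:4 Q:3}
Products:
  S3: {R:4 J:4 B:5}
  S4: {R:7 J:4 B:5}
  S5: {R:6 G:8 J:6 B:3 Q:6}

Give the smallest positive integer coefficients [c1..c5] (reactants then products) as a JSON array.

Coefficients: [6, 6, 1, 2, 3]

R: 6·0+6·6 = 36 | 1·4+2·7+3·6 = 36
G: 6·4+6·0 = 24 | 1·0+2·0+3·8 = 24
J: 6·5+6·0 = 30 | 1·4+2·4+3·6 = 30
B: 6·0+6·4 = 24 | 1·5+2·5+3·3 = 24
Q: 6·0+6·3 = 18 | 1·0+2·0+3·6 = 18
gcd(6,6,1,2,3) = 1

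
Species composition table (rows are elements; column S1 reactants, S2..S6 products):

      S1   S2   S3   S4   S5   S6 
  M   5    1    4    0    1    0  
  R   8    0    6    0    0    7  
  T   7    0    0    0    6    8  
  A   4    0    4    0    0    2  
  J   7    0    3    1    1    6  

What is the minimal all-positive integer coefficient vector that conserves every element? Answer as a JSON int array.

M: 4·5 = 20 | 6·1+3·4+5·0+2·1+2·0 = 20
R: 4·8 = 32 | 6·0+3·6+5·0+2·0+2·7 = 32
T: 4·7 = 28 | 6·0+3·0+5·0+2·6+2·8 = 28
A: 4·4 = 16 | 6·0+3·4+5·0+2·0+2·2 = 16
J: 4·7 = 28 | 6·0+3·3+5·1+2·1+2·6 = 28
gcd(4,6,3,5,2,2) = 1

Coefficients: [4, 6, 3, 5, 2, 2]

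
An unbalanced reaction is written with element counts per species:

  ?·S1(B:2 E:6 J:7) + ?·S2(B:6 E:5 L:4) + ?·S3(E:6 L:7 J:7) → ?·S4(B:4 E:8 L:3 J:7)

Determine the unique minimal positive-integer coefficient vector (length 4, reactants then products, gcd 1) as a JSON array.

Coefficients: [4, 2, 1, 5]

B: 4·2+2·6+1·0 = 20 | 5·4 = 20
E: 4·6+2·5+1·6 = 40 | 5·8 = 40
L: 4·0+2·4+1·7 = 15 | 5·3 = 15
J: 4·7+2·0+1·7 = 35 | 5·7 = 35
gcd(4,2,1,5) = 1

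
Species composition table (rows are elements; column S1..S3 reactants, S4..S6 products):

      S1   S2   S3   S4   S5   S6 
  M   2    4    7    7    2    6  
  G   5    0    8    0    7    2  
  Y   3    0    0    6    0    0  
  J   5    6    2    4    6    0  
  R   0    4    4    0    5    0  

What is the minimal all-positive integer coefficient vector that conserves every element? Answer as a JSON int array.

Coefficients: [2, 2, 3, 1, 4, 3]

M: 2·2+2·4+3·7 = 33 | 1·7+4·2+3·6 = 33
G: 2·5+2·0+3·8 = 34 | 1·0+4·7+3·2 = 34
Y: 2·3+2·0+3·0 = 6 | 1·6+4·0+3·0 = 6
J: 2·5+2·6+3·2 = 28 | 1·4+4·6+3·0 = 28
R: 2·0+2·4+3·4 = 20 | 1·0+4·5+3·0 = 20
gcd(2,2,3,1,4,3) = 1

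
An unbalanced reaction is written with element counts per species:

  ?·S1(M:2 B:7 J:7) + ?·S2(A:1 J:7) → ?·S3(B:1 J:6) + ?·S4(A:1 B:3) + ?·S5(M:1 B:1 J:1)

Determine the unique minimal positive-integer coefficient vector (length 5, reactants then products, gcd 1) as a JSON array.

Coefficients: [1, 1, 2, 1, 2]

M: 1·2+1·0 = 2 | 2·0+1·0+2·1 = 2
A: 1·0+1·1 = 1 | 2·0+1·1+2·0 = 1
B: 1·7+1·0 = 7 | 2·1+1·3+2·1 = 7
J: 1·7+1·7 = 14 | 2·6+1·0+2·1 = 14
gcd(1,1,2,1,2) = 1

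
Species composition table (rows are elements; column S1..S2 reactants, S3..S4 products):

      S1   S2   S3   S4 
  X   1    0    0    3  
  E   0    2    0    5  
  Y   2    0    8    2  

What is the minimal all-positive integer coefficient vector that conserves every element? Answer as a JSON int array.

X: 6·1+5·0 = 6 | 1·0+2·3 = 6
E: 6·0+5·2 = 10 | 1·0+2·5 = 10
Y: 6·2+5·0 = 12 | 1·8+2·2 = 12
gcd(6,5,1,2) = 1

Coefficients: [6, 5, 1, 2]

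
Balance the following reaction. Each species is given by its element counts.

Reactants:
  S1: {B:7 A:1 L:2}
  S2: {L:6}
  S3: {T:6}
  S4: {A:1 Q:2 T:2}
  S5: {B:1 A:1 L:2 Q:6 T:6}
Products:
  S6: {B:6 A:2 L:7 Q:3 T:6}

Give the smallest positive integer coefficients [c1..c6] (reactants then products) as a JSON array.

Coefficients: [5, 5, 3, 6, 1, 6]

B: 5·7+5·0+3·0+6·0+1·1 = 36 | 6·6 = 36
A: 5·1+5·0+3·0+6·1+1·1 = 12 | 6·2 = 12
L: 5·2+5·6+3·0+6·0+1·2 = 42 | 6·7 = 42
Q: 5·0+5·0+3·0+6·2+1·6 = 18 | 6·3 = 18
T: 5·0+5·0+3·6+6·2+1·6 = 36 | 6·6 = 36
gcd(5,5,3,6,1,6) = 1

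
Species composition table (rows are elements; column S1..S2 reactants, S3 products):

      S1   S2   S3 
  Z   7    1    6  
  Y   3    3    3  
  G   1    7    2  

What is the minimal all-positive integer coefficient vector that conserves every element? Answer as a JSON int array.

Coefficients: [5, 1, 6]

Z: 5·7+1·1 = 36 | 6·6 = 36
Y: 5·3+1·3 = 18 | 6·3 = 18
G: 5·1+1·7 = 12 | 6·2 = 12
gcd(5,1,6) = 1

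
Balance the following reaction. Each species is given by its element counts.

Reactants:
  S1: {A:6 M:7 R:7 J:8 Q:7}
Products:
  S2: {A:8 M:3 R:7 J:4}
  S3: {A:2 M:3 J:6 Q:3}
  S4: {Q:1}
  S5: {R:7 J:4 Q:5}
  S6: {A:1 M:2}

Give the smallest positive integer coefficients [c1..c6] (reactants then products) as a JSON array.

Coefficients: [3, 1, 2, 5, 2, 6]

A: 3·6 = 18 | 1·8+2·2+5·0+2·0+6·1 = 18
M: 3·7 = 21 | 1·3+2·3+5·0+2·0+6·2 = 21
R: 3·7 = 21 | 1·7+2·0+5·0+2·7+6·0 = 21
J: 3·8 = 24 | 1·4+2·6+5·0+2·4+6·0 = 24
Q: 3·7 = 21 | 1·0+2·3+5·1+2·5+6·0 = 21
gcd(3,1,2,5,2,6) = 1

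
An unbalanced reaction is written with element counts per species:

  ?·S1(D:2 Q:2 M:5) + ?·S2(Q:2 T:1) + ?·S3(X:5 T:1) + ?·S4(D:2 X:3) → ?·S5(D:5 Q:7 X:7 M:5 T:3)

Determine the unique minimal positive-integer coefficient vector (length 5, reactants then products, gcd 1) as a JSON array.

D: 2·2+5·0+1·0+3·2 = 10 | 2·5 = 10
Q: 2·2+5·2+1·0+3·0 = 14 | 2·7 = 14
X: 2·0+5·0+1·5+3·3 = 14 | 2·7 = 14
M: 2·5+5·0+1·0+3·0 = 10 | 2·5 = 10
T: 2·0+5·1+1·1+3·0 = 6 | 2·3 = 6
gcd(2,5,1,3,2) = 1

Coefficients: [2, 5, 1, 3, 2]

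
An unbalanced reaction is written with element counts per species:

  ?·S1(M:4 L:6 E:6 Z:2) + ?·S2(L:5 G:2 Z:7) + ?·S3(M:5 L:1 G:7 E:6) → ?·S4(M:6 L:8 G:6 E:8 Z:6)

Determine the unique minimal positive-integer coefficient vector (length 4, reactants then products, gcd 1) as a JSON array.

Coefficients: [2, 2, 2, 3]

M: 2·4+2·0+2·5 = 18 | 3·6 = 18
L: 2·6+2·5+2·1 = 24 | 3·8 = 24
G: 2·0+2·2+2·7 = 18 | 3·6 = 18
E: 2·6+2·0+2·6 = 24 | 3·8 = 24
Z: 2·2+2·7+2·0 = 18 | 3·6 = 18
gcd(2,2,2,3) = 1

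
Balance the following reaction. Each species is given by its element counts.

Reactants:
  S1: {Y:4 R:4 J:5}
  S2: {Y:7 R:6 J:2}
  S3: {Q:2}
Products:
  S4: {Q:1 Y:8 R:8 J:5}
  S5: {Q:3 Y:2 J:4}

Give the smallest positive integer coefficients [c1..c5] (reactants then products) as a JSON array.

Coefficients: [3, 2, 3, 3, 1]

Q: 3·0+2·0+3·2 = 6 | 3·1+1·3 = 6
Y: 3·4+2·7+3·0 = 26 | 3·8+1·2 = 26
R: 3·4+2·6+3·0 = 24 | 3·8+1·0 = 24
J: 3·5+2·2+3·0 = 19 | 3·5+1·4 = 19
gcd(3,2,3,3,1) = 1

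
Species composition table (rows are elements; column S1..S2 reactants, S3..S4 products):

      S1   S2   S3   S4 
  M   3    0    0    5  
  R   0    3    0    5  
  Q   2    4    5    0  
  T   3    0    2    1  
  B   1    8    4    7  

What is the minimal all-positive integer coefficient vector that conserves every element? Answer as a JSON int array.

M: 5·3+5·0 = 15 | 6·0+3·5 = 15
R: 5·0+5·3 = 15 | 6·0+3·5 = 15
Q: 5·2+5·4 = 30 | 6·5+3·0 = 30
T: 5·3+5·0 = 15 | 6·2+3·1 = 15
B: 5·1+5·8 = 45 | 6·4+3·7 = 45
gcd(5,5,6,3) = 1

Coefficients: [5, 5, 6, 3]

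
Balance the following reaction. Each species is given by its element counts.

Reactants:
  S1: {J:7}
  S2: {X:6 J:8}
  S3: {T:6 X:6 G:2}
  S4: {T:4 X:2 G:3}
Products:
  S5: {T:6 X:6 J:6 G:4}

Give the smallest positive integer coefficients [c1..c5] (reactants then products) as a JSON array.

Coefficients: [2, 2, 1, 6, 5]

T: 2·0+2·0+1·6+6·4 = 30 | 5·6 = 30
X: 2·0+2·6+1·6+6·2 = 30 | 5·6 = 30
J: 2·7+2·8+1·0+6·0 = 30 | 5·6 = 30
G: 2·0+2·0+1·2+6·3 = 20 | 5·4 = 20
gcd(2,2,1,6,5) = 1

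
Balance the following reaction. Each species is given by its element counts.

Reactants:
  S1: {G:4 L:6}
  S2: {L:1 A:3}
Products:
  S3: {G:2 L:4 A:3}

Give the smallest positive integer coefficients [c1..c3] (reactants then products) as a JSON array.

G: 1·4+2·0 = 4 | 2·2 = 4
L: 1·6+2·1 = 8 | 2·4 = 8
A: 1·0+2·3 = 6 | 2·3 = 6
gcd(1,2,2) = 1

Coefficients: [1, 2, 2]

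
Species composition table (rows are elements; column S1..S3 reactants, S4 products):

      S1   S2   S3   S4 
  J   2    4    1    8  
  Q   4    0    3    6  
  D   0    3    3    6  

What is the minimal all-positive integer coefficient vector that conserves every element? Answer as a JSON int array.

Coefficients: [3, 4, 2, 3]

J: 3·2+4·4+2·1 = 24 | 3·8 = 24
Q: 3·4+4·0+2·3 = 18 | 3·6 = 18
D: 3·0+4·3+2·3 = 18 | 3·6 = 18
gcd(3,4,2,3) = 1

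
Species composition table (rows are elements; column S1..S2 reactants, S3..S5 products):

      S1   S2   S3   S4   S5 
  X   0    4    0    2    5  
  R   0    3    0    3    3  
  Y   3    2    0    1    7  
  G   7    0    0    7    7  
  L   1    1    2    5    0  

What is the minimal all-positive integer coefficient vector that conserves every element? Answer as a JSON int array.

X: 6·0+6·4 = 24 | 1·0+2·2+4·5 = 24
R: 6·0+6·3 = 18 | 1·0+2·3+4·3 = 18
Y: 6·3+6·2 = 30 | 1·0+2·1+4·7 = 30
G: 6·7+6·0 = 42 | 1·0+2·7+4·7 = 42
L: 6·1+6·1 = 12 | 1·2+2·5+4·0 = 12
gcd(6,6,1,2,4) = 1

Coefficients: [6, 6, 1, 2, 4]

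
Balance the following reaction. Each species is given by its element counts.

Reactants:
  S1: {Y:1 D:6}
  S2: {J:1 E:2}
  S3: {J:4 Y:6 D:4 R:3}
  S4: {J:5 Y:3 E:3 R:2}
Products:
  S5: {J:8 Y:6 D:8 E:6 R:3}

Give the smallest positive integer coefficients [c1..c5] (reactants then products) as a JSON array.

Coefficients: [6, 6, 1, 6, 5]

J: 6·0+6·1+1·4+6·5 = 40 | 5·8 = 40
Y: 6·1+6·0+1·6+6·3 = 30 | 5·6 = 30
D: 6·6+6·0+1·4+6·0 = 40 | 5·8 = 40
E: 6·0+6·2+1·0+6·3 = 30 | 5·6 = 30
R: 6·0+6·0+1·3+6·2 = 15 | 5·3 = 15
gcd(6,6,1,6,5) = 1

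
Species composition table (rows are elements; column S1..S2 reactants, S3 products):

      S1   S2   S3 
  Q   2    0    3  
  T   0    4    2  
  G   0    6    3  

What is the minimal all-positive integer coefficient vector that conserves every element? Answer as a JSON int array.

Coefficients: [3, 1, 2]

Q: 3·2+1·0 = 6 | 2·3 = 6
T: 3·0+1·4 = 4 | 2·2 = 4
G: 3·0+1·6 = 6 | 2·3 = 6
gcd(3,1,2) = 1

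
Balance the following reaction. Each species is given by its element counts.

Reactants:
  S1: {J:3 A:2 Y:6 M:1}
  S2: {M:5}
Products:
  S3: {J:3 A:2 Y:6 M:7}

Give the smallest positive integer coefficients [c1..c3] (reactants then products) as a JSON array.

Coefficients: [5, 6, 5]

J: 5·3+6·0 = 15 | 5·3 = 15
A: 5·2+6·0 = 10 | 5·2 = 10
Y: 5·6+6·0 = 30 | 5·6 = 30
M: 5·1+6·5 = 35 | 5·7 = 35
gcd(5,6,5) = 1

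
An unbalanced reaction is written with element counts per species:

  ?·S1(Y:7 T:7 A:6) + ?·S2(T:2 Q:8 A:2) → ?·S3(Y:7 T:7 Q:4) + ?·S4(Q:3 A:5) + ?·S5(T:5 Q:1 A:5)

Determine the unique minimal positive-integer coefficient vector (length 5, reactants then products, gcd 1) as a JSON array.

Y: 5·7+5·0 = 35 | 5·7+6·0+2·0 = 35
T: 5·7+5·2 = 45 | 5·7+6·0+2·5 = 45
Q: 5·0+5·8 = 40 | 5·4+6·3+2·1 = 40
A: 5·6+5·2 = 40 | 5·0+6·5+2·5 = 40
gcd(5,5,5,6,2) = 1

Coefficients: [5, 5, 5, 6, 2]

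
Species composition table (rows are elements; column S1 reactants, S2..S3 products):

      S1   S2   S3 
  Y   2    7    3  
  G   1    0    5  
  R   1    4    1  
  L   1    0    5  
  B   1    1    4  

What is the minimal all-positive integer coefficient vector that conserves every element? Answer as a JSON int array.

Coefficients: [5, 1, 1]

Y: 5·2 = 10 | 1·7+1·3 = 10
G: 5·1 = 5 | 1·0+1·5 = 5
R: 5·1 = 5 | 1·4+1·1 = 5
L: 5·1 = 5 | 1·0+1·5 = 5
B: 5·1 = 5 | 1·1+1·4 = 5
gcd(5,1,1) = 1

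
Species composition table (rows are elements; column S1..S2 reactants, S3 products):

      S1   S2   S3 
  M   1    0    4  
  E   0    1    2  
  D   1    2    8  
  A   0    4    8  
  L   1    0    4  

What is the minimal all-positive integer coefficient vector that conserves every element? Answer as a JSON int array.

M: 4·1+2·0 = 4 | 1·4 = 4
E: 4·0+2·1 = 2 | 1·2 = 2
D: 4·1+2·2 = 8 | 1·8 = 8
A: 4·0+2·4 = 8 | 1·8 = 8
L: 4·1+2·0 = 4 | 1·4 = 4
gcd(4,2,1) = 1

Coefficients: [4, 2, 1]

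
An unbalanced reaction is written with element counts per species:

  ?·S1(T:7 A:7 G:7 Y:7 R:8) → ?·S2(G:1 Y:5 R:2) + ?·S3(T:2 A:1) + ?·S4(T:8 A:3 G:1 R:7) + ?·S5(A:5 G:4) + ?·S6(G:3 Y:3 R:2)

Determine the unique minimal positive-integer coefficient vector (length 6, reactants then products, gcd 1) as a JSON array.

Coefficients: [6, 6, 5, 4, 5, 4]

T: 6·7 = 42 | 6·0+5·2+4·8+5·0+4·0 = 42
A: 6·7 = 42 | 6·0+5·1+4·3+5·5+4·0 = 42
G: 6·7 = 42 | 6·1+5·0+4·1+5·4+4·3 = 42
Y: 6·7 = 42 | 6·5+5·0+4·0+5·0+4·3 = 42
R: 6·8 = 48 | 6·2+5·0+4·7+5·0+4·2 = 48
gcd(6,6,5,4,5,4) = 1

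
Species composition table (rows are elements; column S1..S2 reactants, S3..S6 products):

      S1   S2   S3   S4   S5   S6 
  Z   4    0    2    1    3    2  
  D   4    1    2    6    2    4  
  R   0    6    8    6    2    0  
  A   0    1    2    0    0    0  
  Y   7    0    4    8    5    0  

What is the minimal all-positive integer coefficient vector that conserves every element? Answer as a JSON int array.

Coefficients: [5, 6, 3, 1, 3, 2]

Z: 5·4+6·0 = 20 | 3·2+1·1+3·3+2·2 = 20
D: 5·4+6·1 = 26 | 3·2+1·6+3·2+2·4 = 26
R: 5·0+6·6 = 36 | 3·8+1·6+3·2+2·0 = 36
A: 5·0+6·1 = 6 | 3·2+1·0+3·0+2·0 = 6
Y: 5·7+6·0 = 35 | 3·4+1·8+3·5+2·0 = 35
gcd(5,6,3,1,3,2) = 1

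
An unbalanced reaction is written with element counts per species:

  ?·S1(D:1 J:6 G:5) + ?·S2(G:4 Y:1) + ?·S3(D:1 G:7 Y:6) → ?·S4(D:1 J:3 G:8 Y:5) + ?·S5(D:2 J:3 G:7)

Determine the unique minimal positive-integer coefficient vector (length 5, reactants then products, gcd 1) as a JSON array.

Coefficients: [3, 1, 4, 5, 1]

D: 3·1+1·0+4·1 = 7 | 5·1+1·2 = 7
J: 3·6+1·0+4·0 = 18 | 5·3+1·3 = 18
G: 3·5+1·4+4·7 = 47 | 5·8+1·7 = 47
Y: 3·0+1·1+4·6 = 25 | 5·5+1·0 = 25
gcd(3,1,4,5,1) = 1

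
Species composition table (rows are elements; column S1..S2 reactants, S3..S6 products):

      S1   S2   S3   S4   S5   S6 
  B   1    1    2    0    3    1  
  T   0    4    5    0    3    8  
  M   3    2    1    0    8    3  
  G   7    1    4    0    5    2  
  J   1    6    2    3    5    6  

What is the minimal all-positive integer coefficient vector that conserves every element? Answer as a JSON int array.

B: 1·1+6·1 = 7 | 1·2+6·0+1·3+2·1 = 7
T: 1·0+6·4 = 24 | 1·5+6·0+1·3+2·8 = 24
M: 1·3+6·2 = 15 | 1·1+6·0+1·8+2·3 = 15
G: 1·7+6·1 = 13 | 1·4+6·0+1·5+2·2 = 13
J: 1·1+6·6 = 37 | 1·2+6·3+1·5+2·6 = 37
gcd(1,6,1,6,1,2) = 1

Coefficients: [1, 6, 1, 6, 1, 2]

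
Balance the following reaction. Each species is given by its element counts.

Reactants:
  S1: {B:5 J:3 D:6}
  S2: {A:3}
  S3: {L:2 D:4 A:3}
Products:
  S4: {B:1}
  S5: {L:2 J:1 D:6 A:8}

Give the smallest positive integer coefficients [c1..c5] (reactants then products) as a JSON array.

Coefficients: [1, 5, 3, 5, 3]

L: 1·0+5·0+3·2 = 6 | 5·0+3·2 = 6
B: 1·5+5·0+3·0 = 5 | 5·1+3·0 = 5
J: 1·3+5·0+3·0 = 3 | 5·0+3·1 = 3
D: 1·6+5·0+3·4 = 18 | 5·0+3·6 = 18
A: 1·0+5·3+3·3 = 24 | 5·0+3·8 = 24
gcd(1,5,3,5,3) = 1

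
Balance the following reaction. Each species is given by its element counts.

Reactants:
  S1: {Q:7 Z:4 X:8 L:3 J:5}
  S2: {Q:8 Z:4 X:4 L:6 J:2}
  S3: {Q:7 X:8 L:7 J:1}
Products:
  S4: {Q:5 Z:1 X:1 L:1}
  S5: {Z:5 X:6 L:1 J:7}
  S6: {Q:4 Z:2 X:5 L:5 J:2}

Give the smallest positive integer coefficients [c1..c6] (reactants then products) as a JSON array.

Q: 2·7+3·8+1·7 = 45 | 5·5+1·0+5·4 = 45
Z: 2·4+3·4+1·0 = 20 | 5·1+1·5+5·2 = 20
X: 2·8+3·4+1·8 = 36 | 5·1+1·6+5·5 = 36
L: 2·3+3·6+1·7 = 31 | 5·1+1·1+5·5 = 31
J: 2·5+3·2+1·1 = 17 | 5·0+1·7+5·2 = 17
gcd(2,3,1,5,1,5) = 1

Coefficients: [2, 3, 1, 5, 1, 5]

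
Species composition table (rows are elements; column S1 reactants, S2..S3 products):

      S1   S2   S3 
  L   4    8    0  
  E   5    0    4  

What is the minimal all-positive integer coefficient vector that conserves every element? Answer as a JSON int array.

L: 4·4 = 16 | 2·8+5·0 = 16
E: 4·5 = 20 | 2·0+5·4 = 20
gcd(4,2,5) = 1

Coefficients: [4, 2, 5]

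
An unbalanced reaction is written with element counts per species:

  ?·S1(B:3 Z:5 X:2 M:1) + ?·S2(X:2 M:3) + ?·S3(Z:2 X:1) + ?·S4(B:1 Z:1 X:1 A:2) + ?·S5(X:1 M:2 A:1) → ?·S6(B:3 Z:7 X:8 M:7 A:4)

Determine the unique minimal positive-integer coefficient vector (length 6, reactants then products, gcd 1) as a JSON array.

Coefficients: [1, 3, 3, 3, 2, 2]

B: 1·3+3·0+3·0+3·1+2·0 = 6 | 2·3 = 6
Z: 1·5+3·0+3·2+3·1+2·0 = 14 | 2·7 = 14
X: 1·2+3·2+3·1+3·1+2·1 = 16 | 2·8 = 16
M: 1·1+3·3+3·0+3·0+2·2 = 14 | 2·7 = 14
A: 1·0+3·0+3·0+3·2+2·1 = 8 | 2·4 = 8
gcd(1,3,3,3,2,2) = 1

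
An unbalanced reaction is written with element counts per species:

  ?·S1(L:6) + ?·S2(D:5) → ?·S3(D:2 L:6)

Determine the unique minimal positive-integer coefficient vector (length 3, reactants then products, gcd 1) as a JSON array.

D: 5·0+2·5 = 10 | 5·2 = 10
L: 5·6+2·0 = 30 | 5·6 = 30
gcd(5,2,5) = 1

Coefficients: [5, 2, 5]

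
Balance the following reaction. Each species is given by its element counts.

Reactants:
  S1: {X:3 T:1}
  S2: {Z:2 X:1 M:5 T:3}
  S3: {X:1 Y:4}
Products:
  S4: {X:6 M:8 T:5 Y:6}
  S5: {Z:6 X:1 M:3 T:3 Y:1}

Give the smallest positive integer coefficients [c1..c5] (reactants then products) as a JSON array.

Z: 3·0+6·2+5·0 = 12 | 3·0+2·6 = 12
X: 3·3+6·1+5·1 = 20 | 3·6+2·1 = 20
M: 3·0+6·5+5·0 = 30 | 3·8+2·3 = 30
T: 3·1+6·3+5·0 = 21 | 3·5+2·3 = 21
Y: 3·0+6·0+5·4 = 20 | 3·6+2·1 = 20
gcd(3,6,5,3,2) = 1

Coefficients: [3, 6, 5, 3, 2]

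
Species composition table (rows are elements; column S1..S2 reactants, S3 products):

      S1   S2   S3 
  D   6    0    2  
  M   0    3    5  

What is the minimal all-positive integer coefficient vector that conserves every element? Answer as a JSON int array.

Coefficients: [1, 5, 3]

D: 1·6+5·0 = 6 | 3·2 = 6
M: 1·0+5·3 = 15 | 3·5 = 15
gcd(1,5,3) = 1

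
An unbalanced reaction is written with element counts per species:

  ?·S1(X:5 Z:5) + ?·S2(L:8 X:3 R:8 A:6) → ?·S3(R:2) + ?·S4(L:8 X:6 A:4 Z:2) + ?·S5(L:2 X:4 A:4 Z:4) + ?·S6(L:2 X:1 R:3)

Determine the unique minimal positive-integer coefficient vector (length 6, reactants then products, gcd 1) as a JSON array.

Coefficients: [2, 2, 5, 1, 2, 2]

L: 2·0+2·8 = 16 | 5·0+1·8+2·2+2·2 = 16
X: 2·5+2·3 = 16 | 5·0+1·6+2·4+2·1 = 16
R: 2·0+2·8 = 16 | 5·2+1·0+2·0+2·3 = 16
A: 2·0+2·6 = 12 | 5·0+1·4+2·4+2·0 = 12
Z: 2·5+2·0 = 10 | 5·0+1·2+2·4+2·0 = 10
gcd(2,2,5,1,2,2) = 1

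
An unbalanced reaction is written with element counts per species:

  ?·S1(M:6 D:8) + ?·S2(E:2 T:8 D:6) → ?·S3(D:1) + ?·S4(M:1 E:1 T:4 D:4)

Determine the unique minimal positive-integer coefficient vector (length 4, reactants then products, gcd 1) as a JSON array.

Coefficients: [1, 3, 2, 6]

M: 1·6+3·0 = 6 | 2·0+6·1 = 6
E: 1·0+3·2 = 6 | 2·0+6·1 = 6
T: 1·0+3·8 = 24 | 2·0+6·4 = 24
D: 1·8+3·6 = 26 | 2·1+6·4 = 26
gcd(1,3,2,6) = 1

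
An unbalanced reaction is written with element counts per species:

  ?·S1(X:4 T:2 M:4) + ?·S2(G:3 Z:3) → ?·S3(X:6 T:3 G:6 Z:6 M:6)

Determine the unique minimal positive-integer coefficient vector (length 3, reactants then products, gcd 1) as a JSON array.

Coefficients: [3, 4, 2]

X: 3·4+4·0 = 12 | 2·6 = 12
T: 3·2+4·0 = 6 | 2·3 = 6
G: 3·0+4·3 = 12 | 2·6 = 12
Z: 3·0+4·3 = 12 | 2·6 = 12
M: 3·4+4·0 = 12 | 2·6 = 12
gcd(3,4,2) = 1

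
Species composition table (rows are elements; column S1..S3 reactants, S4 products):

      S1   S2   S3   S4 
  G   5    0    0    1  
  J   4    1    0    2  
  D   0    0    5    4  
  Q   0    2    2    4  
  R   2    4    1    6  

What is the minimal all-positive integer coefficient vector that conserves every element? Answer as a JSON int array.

G: 1·5+6·0+4·0 = 5 | 5·1 = 5
J: 1·4+6·1+4·0 = 10 | 5·2 = 10
D: 1·0+6·0+4·5 = 20 | 5·4 = 20
Q: 1·0+6·2+4·2 = 20 | 5·4 = 20
R: 1·2+6·4+4·1 = 30 | 5·6 = 30
gcd(1,6,4,5) = 1

Coefficients: [1, 6, 4, 5]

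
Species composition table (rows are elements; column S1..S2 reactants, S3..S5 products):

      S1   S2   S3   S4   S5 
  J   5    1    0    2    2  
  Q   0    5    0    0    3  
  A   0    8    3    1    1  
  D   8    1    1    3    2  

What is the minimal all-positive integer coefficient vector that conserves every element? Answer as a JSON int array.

J: 3·5+3·1 = 18 | 5·0+4·2+5·2 = 18
Q: 3·0+3·5 = 15 | 5·0+4·0+5·3 = 15
A: 3·0+3·8 = 24 | 5·3+4·1+5·1 = 24
D: 3·8+3·1 = 27 | 5·1+4·3+5·2 = 27
gcd(3,3,5,4,5) = 1

Coefficients: [3, 3, 5, 4, 5]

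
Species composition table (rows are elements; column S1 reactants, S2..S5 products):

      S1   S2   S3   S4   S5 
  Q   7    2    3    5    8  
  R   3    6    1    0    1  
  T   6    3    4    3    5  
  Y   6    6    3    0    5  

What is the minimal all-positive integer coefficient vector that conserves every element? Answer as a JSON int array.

Q: 6·7 = 42 | 2·2+3·3+1·5+3·8 = 42
R: 6·3 = 18 | 2·6+3·1+1·0+3·1 = 18
T: 6·6 = 36 | 2·3+3·4+1·3+3·5 = 36
Y: 6·6 = 36 | 2·6+3·3+1·0+3·5 = 36
gcd(6,2,3,1,3) = 1

Coefficients: [6, 2, 3, 1, 3]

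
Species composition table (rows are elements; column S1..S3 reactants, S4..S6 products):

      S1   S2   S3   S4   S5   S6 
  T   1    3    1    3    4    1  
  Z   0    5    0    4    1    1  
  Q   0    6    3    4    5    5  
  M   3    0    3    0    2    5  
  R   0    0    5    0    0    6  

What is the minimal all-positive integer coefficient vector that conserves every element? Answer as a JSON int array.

T: 3·1+6·3+6·1 = 27 | 6·3+1·4+5·1 = 27
Z: 3·0+6·5+6·0 = 30 | 6·4+1·1+5·1 = 30
Q: 3·0+6·6+6·3 = 54 | 6·4+1·5+5·5 = 54
M: 3·3+6·0+6·3 = 27 | 6·0+1·2+5·5 = 27
R: 3·0+6·0+6·5 = 30 | 6·0+1·0+5·6 = 30
gcd(3,6,6,6,1,5) = 1

Coefficients: [3, 6, 6, 6, 1, 5]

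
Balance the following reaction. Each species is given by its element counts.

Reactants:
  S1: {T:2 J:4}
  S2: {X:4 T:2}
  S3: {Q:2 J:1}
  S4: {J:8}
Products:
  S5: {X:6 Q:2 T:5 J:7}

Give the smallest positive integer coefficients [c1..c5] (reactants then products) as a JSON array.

Coefficients: [4, 6, 4, 1, 4]

X: 4·0+6·4+4·0+1·0 = 24 | 4·6 = 24
Q: 4·0+6·0+4·2+1·0 = 8 | 4·2 = 8
T: 4·2+6·2+4·0+1·0 = 20 | 4·5 = 20
J: 4·4+6·0+4·1+1·8 = 28 | 4·7 = 28
gcd(4,6,4,1,4) = 1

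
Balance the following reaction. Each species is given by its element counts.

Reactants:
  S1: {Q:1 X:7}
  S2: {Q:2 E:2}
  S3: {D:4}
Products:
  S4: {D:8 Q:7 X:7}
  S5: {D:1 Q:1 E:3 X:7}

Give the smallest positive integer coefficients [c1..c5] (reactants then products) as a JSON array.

D: 6·0+6·0+5·4 = 20 | 2·8+4·1 = 20
Q: 6·1+6·2+5·0 = 18 | 2·7+4·1 = 18
E: 6·0+6·2+5·0 = 12 | 2·0+4·3 = 12
X: 6·7+6·0+5·0 = 42 | 2·7+4·7 = 42
gcd(6,6,5,2,4) = 1

Coefficients: [6, 6, 5, 2, 4]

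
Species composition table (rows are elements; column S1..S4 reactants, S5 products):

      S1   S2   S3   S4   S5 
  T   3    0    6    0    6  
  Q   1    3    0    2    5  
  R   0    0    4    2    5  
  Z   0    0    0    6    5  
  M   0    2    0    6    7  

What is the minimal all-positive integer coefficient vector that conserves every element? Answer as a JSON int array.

T: 2·3+6·0+5·6+5·0 = 36 | 6·6 = 36
Q: 2·1+6·3+5·0+5·2 = 30 | 6·5 = 30
R: 2·0+6·0+5·4+5·2 = 30 | 6·5 = 30
Z: 2·0+6·0+5·0+5·6 = 30 | 6·5 = 30
M: 2·0+6·2+5·0+5·6 = 42 | 6·7 = 42
gcd(2,6,5,5,6) = 1

Coefficients: [2, 6, 5, 5, 6]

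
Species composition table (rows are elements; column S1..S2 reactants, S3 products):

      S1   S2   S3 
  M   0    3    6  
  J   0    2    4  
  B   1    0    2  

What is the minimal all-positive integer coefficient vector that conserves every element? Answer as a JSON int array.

Coefficients: [2, 2, 1]

M: 2·0+2·3 = 6 | 1·6 = 6
J: 2·0+2·2 = 4 | 1·4 = 4
B: 2·1+2·0 = 2 | 1·2 = 2
gcd(2,2,1) = 1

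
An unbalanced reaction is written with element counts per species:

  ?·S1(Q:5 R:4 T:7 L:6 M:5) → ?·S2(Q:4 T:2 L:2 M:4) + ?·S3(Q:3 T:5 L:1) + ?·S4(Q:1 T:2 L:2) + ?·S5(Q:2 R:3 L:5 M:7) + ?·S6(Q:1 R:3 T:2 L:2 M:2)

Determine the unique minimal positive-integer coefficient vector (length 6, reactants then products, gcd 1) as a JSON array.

Q: 6·5 = 30 | 1·4+4·3+4·1+2·2+6·1 = 30
R: 6·4 = 24 | 1·0+4·0+4·0+2·3+6·3 = 24
T: 6·7 = 42 | 1·2+4·5+4·2+2·0+6·2 = 42
L: 6·6 = 36 | 1·2+4·1+4·2+2·5+6·2 = 36
M: 6·5 = 30 | 1·4+4·0+4·0+2·7+6·2 = 30
gcd(6,1,4,4,2,6) = 1

Coefficients: [6, 1, 4, 4, 2, 6]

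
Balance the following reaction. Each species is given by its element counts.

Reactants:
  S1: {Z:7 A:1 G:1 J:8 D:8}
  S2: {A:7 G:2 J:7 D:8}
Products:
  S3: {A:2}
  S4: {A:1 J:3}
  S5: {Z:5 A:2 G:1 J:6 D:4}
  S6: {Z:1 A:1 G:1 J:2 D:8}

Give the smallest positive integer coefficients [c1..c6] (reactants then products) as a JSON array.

Coefficients: [5, 3, 2, 5, 6, 5]

Z: 5·7+3·0 = 35 | 2·0+5·0+6·5+5·1 = 35
A: 5·1+3·7 = 26 | 2·2+5·1+6·2+5·1 = 26
G: 5·1+3·2 = 11 | 2·0+5·0+6·1+5·1 = 11
J: 5·8+3·7 = 61 | 2·0+5·3+6·6+5·2 = 61
D: 5·8+3·8 = 64 | 2·0+5·0+6·4+5·8 = 64
gcd(5,3,2,5,6,5) = 1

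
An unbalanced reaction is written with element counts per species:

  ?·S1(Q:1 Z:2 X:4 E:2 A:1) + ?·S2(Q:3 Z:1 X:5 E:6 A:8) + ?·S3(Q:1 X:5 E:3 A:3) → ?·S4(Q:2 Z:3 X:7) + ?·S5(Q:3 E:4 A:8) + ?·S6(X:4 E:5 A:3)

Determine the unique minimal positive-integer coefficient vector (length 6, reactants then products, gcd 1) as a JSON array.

Coefficients: [6, 3, 4, 5, 3, 6]

Q: 6·1+3·3+4·1 = 19 | 5·2+3·3+6·0 = 19
Z: 6·2+3·1+4·0 = 15 | 5·3+3·0+6·0 = 15
X: 6·4+3·5+4·5 = 59 | 5·7+3·0+6·4 = 59
E: 6·2+3·6+4·3 = 42 | 5·0+3·4+6·5 = 42
A: 6·1+3·8+4·3 = 42 | 5·0+3·8+6·3 = 42
gcd(6,3,4,5,3,6) = 1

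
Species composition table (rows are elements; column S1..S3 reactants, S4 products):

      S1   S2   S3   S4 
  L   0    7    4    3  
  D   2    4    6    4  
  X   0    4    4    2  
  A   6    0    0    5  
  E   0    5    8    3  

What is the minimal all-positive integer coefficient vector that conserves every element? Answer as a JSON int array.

Coefficients: [5, 2, 1, 6]

L: 5·0+2·7+1·4 = 18 | 6·3 = 18
D: 5·2+2·4+1·6 = 24 | 6·4 = 24
X: 5·0+2·4+1·4 = 12 | 6·2 = 12
A: 5·6+2·0+1·0 = 30 | 6·5 = 30
E: 5·0+2·5+1·8 = 18 | 6·3 = 18
gcd(5,2,1,6) = 1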